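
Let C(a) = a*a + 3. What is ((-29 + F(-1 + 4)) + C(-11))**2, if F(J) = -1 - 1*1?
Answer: 8649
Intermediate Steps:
C(a) = 3 + a**2 (C(a) = a**2 + 3 = 3 + a**2)
F(J) = -2 (F(J) = -1 - 1 = -2)
((-29 + F(-1 + 4)) + C(-11))**2 = ((-29 - 2) + (3 + (-11)**2))**2 = (-31 + (3 + 121))**2 = (-31 + 124)**2 = 93**2 = 8649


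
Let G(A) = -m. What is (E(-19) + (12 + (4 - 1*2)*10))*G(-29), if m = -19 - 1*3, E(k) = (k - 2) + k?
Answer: -176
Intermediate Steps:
E(k) = -2 + 2*k (E(k) = (-2 + k) + k = -2 + 2*k)
m = -22 (m = -19 - 3 = -22)
G(A) = 22 (G(A) = -1*(-22) = 22)
(E(-19) + (12 + (4 - 1*2)*10))*G(-29) = ((-2 + 2*(-19)) + (12 + (4 - 1*2)*10))*22 = ((-2 - 38) + (12 + (4 - 2)*10))*22 = (-40 + (12 + 2*10))*22 = (-40 + (12 + 20))*22 = (-40 + 32)*22 = -8*22 = -176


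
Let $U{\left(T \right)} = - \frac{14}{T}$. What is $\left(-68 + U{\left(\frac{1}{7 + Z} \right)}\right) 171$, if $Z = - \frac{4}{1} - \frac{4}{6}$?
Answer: $-17214$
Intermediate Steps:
$Z = - \frac{14}{3}$ ($Z = \left(-4\right) 1 - \frac{2}{3} = -4 - \frac{2}{3} = - \frac{14}{3} \approx -4.6667$)
$\left(-68 + U{\left(\frac{1}{7 + Z} \right)}\right) 171 = \left(-68 - \frac{14}{\frac{1}{7 - \frac{14}{3}}}\right) 171 = \left(-68 - \frac{14}{\frac{1}{\frac{7}{3}}}\right) 171 = \left(-68 - \frac{14}{\frac{3}{7}}\right) 171 = \left(-68 - \frac{98}{3}\right) 171 = \left(- \frac{302}{3}\right) 171 = -17214$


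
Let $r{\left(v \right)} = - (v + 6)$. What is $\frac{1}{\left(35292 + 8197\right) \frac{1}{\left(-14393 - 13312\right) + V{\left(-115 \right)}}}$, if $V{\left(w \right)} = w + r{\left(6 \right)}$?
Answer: $- \frac{27832}{43489} \approx -0.63998$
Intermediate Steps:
$r{\left(v \right)} = -6 - v$ ($r{\left(v \right)} = - (6 + v) = -6 - v$)
$V{\left(w \right)} = -12 + w$ ($V{\left(w \right)} = w - 12 = -12 + w$)
$\frac{1}{\left(35292 + 8197\right) \frac{1}{\left(-14393 - 13312\right) + V{\left(-115 \right)}}} = \frac{1}{\left(35292 + 8197\right) \frac{1}{\left(-14393 - 13312\right) - 127}} = \frac{1}{43489 \frac{1}{\left(-14393 - 13312\right) - 127}} = \frac{1}{43489 \frac{1}{-27705 - 127}} = \frac{1}{43489 \frac{1}{-27832}} = \frac{1}{43489 \left(- \frac{1}{27832}\right)} = \frac{1}{- \frac{43489}{27832}} = - \frac{27832}{43489}$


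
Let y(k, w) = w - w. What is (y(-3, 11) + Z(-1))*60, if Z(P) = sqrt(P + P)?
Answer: 60*I*sqrt(2) ≈ 84.853*I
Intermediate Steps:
y(k, w) = 0
Z(P) = sqrt(2)*sqrt(P) (Z(P) = sqrt(2*P) = sqrt(2)*sqrt(P))
(y(-3, 11) + Z(-1))*60 = (0 + sqrt(2)*sqrt(-1))*60 = (0 + sqrt(2)*I)*60 = (0 + I*sqrt(2))*60 = (I*sqrt(2))*60 = 60*I*sqrt(2)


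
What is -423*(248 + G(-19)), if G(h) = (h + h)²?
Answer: -715716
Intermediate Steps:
G(h) = 4*h² (G(h) = (2*h)² = 4*h²)
-423*(248 + G(-19)) = -423*(248 + 4*(-19)²) = -423*(248 + 4*361) = -423*(248 + 1444) = -423*1692 = -715716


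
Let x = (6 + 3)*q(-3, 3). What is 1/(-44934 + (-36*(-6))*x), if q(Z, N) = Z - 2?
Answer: -1/54654 ≈ -1.8297e-5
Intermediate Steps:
q(Z, N) = -2 + Z
x = -45 (x = (6 + 3)*(-2 - 3) = 9*(-5) = -45)
1/(-44934 + (-36*(-6))*x) = 1/(-44934 - 36*(-6)*(-45)) = 1/(-44934 + 216*(-45)) = 1/(-44934 - 9720) = 1/(-54654) = -1/54654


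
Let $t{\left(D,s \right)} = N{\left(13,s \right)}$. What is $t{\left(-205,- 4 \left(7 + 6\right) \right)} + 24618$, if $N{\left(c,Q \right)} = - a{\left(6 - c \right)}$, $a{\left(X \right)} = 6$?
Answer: $24612$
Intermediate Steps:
$N{\left(c,Q \right)} = -6$ ($N{\left(c,Q \right)} = \left(-1\right) 6 = -6$)
$t{\left(D,s \right)} = -6$
$t{\left(-205,- 4 \left(7 + 6\right) \right)} + 24618 = -6 + 24618 = 24612$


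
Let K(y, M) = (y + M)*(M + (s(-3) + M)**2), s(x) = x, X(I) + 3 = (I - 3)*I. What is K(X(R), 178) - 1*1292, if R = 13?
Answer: 9393623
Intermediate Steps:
X(I) = -3 + I*(-3 + I) (X(I) = -3 + (I - 3)*I = -3 + (-3 + I)*I = -3 + I*(-3 + I))
K(y, M) = (M + y)*(M + (-3 + M)**2) (K(y, M) = (y + M)*(M + (-3 + M)**2) = (M + y)*(M + (-3 + M)**2))
K(X(R), 178) - 1*1292 = (178**2 + 178*(-3 + 13**2 - 3*13) + 178*(-3 + 178)**2 + (-3 + 13**2 - 3*13)*(-3 + 178)**2) - 1*1292 = (31684 + 178*(-3 + 169 - 39) + 178*175**2 + (-3 + 169 - 39)*175**2) - 1292 = (31684 + 178*127 + 178*30625 + 127*30625) - 1292 = (31684 + 22606 + 5451250 + 3889375) - 1292 = 9394915 - 1292 = 9393623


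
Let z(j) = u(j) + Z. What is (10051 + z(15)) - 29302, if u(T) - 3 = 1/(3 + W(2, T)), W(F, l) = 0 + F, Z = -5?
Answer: -96264/5 ≈ -19253.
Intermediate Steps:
W(F, l) = F
u(T) = 16/5 (u(T) = 3 + 1/(3 + 2) = 3 + 1/5 = 3 + ⅕ = 16/5)
z(j) = -9/5 (z(j) = 16/5 - 5 = -9/5)
(10051 + z(15)) - 29302 = (10051 - 9/5) - 29302 = 50246/5 - 29302 = -96264/5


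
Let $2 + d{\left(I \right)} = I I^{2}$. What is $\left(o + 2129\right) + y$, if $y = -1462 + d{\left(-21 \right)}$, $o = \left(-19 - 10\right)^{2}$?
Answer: $-7755$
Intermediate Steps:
$d{\left(I \right)} = -2 + I^{3}$ ($d{\left(I \right)} = -2 + I I^{2} = -2 + I^{3}$)
$o = 841$ ($o = \left(-29\right)^{2} = 841$)
$y = -10725$ ($y = -1462 + \left(-2 + \left(-21\right)^{3}\right) = -1462 - 9263 = -10725$)
$\left(o + 2129\right) + y = \left(841 + 2129\right) - 10725 = 2970 - 10725 = -7755$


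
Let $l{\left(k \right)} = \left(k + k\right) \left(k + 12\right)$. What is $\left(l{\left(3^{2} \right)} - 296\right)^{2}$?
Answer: $6724$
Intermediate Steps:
$l{\left(k \right)} = 2 k \left(12 + k\right)$
$\left(l{\left(3^{2} \right)} - 296\right)^{2} = \left(2 \cdot 3^{2} \left(12 + 3^{2}\right) - 296\right)^{2} = \left(2 \cdot 9 \left(12 + 9\right) - 296\right)^{2} = \left(2 \cdot 9 \cdot 21 - 296\right)^{2} = \left(378 - 296\right)^{2} = 82^{2} = 6724$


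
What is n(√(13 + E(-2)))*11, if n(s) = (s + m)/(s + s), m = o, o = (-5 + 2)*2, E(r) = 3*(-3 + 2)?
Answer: 11/2 - 33*√10/10 ≈ -4.9355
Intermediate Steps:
E(r) = -3 (E(r) = 3*(-1) = -3)
o = -6 (o = -3*2 = -6)
m = -6
n(s) = (-6 + s)/(2*s) (n(s) = (s - 6)/(s + s) = (-6 + s)/((2*s)) = (-6 + s)*(1/(2*s)) = (-6 + s)/(2*s))
n(√(13 + E(-2)))*11 = ((-6 + √(13 - 3))/(2*(√(13 - 3))))*11 = ((-6 + √10)/(2*(√10)))*11 = ((√10/10)*(-6 + √10)/2)*11 = (√10*(-6 + √10)/20)*11 = 11*√10*(-6 + √10)/20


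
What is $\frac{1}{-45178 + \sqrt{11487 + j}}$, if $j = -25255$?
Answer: $- \frac{22589}{1020532726} - \frac{i \sqrt{3442}}{1020532726} \approx -2.2135 \cdot 10^{-5} - 5.7488 \cdot 10^{-8} i$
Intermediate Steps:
$\frac{1}{-45178 + \sqrt{11487 + j}} = \frac{1}{-45178 + \sqrt{11487 - 25255}} = \frac{1}{-45178 + \sqrt{-13768}} = \frac{1}{-45178 + 2 i \sqrt{3442}}$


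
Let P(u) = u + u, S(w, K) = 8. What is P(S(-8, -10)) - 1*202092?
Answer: -202076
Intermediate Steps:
P(u) = 2*u
P(S(-8, -10)) - 1*202092 = 2*8 - 1*202092 = 16 - 202092 = -202076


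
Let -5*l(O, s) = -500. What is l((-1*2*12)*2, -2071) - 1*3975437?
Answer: -3975337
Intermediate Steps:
l(O, s) = 100 (l(O, s) = -1/5*(-500) = 100)
l((-1*2*12)*2, -2071) - 1*3975437 = 100 - 1*3975437 = 100 - 3975437 = -3975337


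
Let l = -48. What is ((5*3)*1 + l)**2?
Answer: 1089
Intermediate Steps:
((5*3)*1 + l)**2 = ((5*3)*1 - 48)**2 = (15*1 - 48)**2 = (15 - 48)**2 = (-33)**2 = 1089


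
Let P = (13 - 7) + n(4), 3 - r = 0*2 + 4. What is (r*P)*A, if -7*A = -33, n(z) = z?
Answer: -330/7 ≈ -47.143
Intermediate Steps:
r = -1 (r = 3 - (0*2 + 4) = 3 - (0 + 4) = 3 - 1*4 = 3 - 4 = -1)
P = 10 (P = (13 - 7) + 4 = 6 + 4 = 10)
A = 33/7 (A = -⅐*(-33) = 33/7 ≈ 4.7143)
(r*P)*A = -1*10*(33/7) = -10*33/7 = -330/7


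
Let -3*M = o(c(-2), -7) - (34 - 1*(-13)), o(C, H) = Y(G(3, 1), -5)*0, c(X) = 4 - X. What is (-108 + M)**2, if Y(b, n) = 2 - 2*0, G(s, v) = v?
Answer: 76729/9 ≈ 8525.4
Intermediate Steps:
Y(b, n) = 2 (Y(b, n) = 2 + 0 = 2)
o(C, H) = 0 (o(C, H) = 2*0 = 0)
M = 47/3 (M = -(0 - (34 - 1*(-13)))/3 = -(0 - (34 + 13))/3 = -(0 - 1*47)/3 = -(0 - 47)/3 = -1/3*(-47) = 47/3 ≈ 15.667)
(-108 + M)**2 = (-108 + 47/3)**2 = (-277/3)**2 = 76729/9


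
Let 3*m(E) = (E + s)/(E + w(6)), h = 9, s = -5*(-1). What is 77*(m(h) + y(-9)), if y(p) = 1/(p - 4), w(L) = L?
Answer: 10549/585 ≈ 18.032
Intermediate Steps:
s = 5
y(p) = 1/(-4 + p)
m(E) = (5 + E)/(3*(6 + E)) (m(E) = ((E + 5)/(E + 6))/3 = ((5 + E)/(6 + E))/3 = (5 + E)/(3*(6 + E)))
77*(m(h) + y(-9)) = 77*((5 + 9)/(3*(6 + 9)) + 1/(-4 - 9)) = 77*((⅓)*14/15 + 1/(-13)) = 77*((⅓)*(1/15)*14 - 1/13) = 77*(14/45 - 1/13) = 77*(137/585) = 10549/585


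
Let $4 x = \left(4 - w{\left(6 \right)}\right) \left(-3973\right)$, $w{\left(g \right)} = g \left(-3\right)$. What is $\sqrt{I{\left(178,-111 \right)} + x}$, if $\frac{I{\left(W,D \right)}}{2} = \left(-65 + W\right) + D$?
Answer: $\frac{3 i \sqrt{9710}}{2} \approx 147.81 i$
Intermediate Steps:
$w{\left(g \right)} = - 3 g$
$I{\left(W,D \right)} = -130 + 2 D + 2 W$ ($I{\left(W,D \right)} = 2 \left(\left(-65 + W\right) + D\right) = 2 \left(-65 + D + W\right) = -130 + 2 D + 2 W$)
$x = - \frac{43703}{2}$ ($x = \frac{\left(4 - \left(-3\right) 6\right) \left(-3973\right)}{4} = \frac{\left(4 - -18\right) \left(-3973\right)}{4} = \frac{\left(4 + 18\right) \left(-3973\right)}{4} = \frac{22 \left(-3973\right)}{4} = \frac{1}{4} \left(-87406\right) = - \frac{43703}{2} \approx -21852.0$)
$\sqrt{I{\left(178,-111 \right)} + x} = \sqrt{\left(-130 + 2 \left(-111\right) + 2 \cdot 178\right) - \frac{43703}{2}} = \sqrt{\left(-130 - 222 + 356\right) - \frac{43703}{2}} = \sqrt{4 - \frac{43703}{2}} = \sqrt{- \frac{43695}{2}} = \frac{3 i \sqrt{9710}}{2}$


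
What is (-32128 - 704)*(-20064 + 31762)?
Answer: -384068736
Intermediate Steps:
(-32128 - 704)*(-20064 + 31762) = -32832*11698 = -384068736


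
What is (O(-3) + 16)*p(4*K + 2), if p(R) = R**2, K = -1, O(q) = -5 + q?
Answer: 32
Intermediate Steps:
(O(-3) + 16)*p(4*K + 2) = ((-5 - 3) + 16)*(4*(-1) + 2)**2 = (-8 + 16)*(-4 + 2)**2 = 8*(-2)**2 = 8*4 = 32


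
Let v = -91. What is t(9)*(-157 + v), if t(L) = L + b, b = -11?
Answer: 496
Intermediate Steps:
t(L) = -11 + L (t(L) = L - 11 = -11 + L)
t(9)*(-157 + v) = (-11 + 9)*(-157 - 91) = -2*(-248) = 496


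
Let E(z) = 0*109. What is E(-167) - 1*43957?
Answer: -43957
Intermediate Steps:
E(z) = 0
E(-167) - 1*43957 = 0 - 1*43957 = 0 - 43957 = -43957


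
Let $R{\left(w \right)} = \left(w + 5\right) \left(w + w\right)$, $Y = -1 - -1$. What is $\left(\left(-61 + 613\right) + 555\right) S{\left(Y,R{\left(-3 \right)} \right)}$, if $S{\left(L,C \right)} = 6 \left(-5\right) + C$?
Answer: $-46494$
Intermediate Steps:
$Y = 0$ ($Y = -1 + 1 = 0$)
$R{\left(w \right)} = 2 w \left(5 + w\right)$ ($R{\left(w \right)} = \left(5 + w\right) 2 w = 2 w \left(5 + w\right)$)
$S{\left(L,C \right)} = -30 + C$
$\left(\left(-61 + 613\right) + 555\right) S{\left(Y,R{\left(-3 \right)} \right)} = \left(\left(-61 + 613\right) + 555\right) \left(-30 + 2 \left(-3\right) \left(5 - 3\right)\right) = \left(552 + 555\right) \left(-30 + 2 \left(-3\right) 2\right) = 1107 \left(-30 - 12\right) = 1107 \left(-42\right) = -46494$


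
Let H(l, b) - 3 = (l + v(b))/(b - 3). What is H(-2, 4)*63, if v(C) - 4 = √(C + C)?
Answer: 315 + 126*√2 ≈ 493.19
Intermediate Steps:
v(C) = 4 + √2*√C (v(C) = 4 + √(C + C) = 4 + √(2*C) = 4 + √2*√C)
H(l, b) = 3 + (4 + l + √2*√b)/(-3 + b) (H(l, b) = 3 + (l + (4 + √2*√b))/(b - 3) = 3 + (4 + l + √2*√b)/(-3 + b))
H(-2, 4)*63 = ((-5 - 2 + 3*4 + √2*√4)/(-3 + 4))*63 = ((-5 - 2 + 12 + √2*2)/1)*63 = (1*(-5 - 2 + 12 + 2*√2))*63 = (1*(5 + 2*√2))*63 = (5 + 2*√2)*63 = 315 + 126*√2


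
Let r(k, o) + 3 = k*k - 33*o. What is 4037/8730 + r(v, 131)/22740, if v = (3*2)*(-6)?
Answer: 544579/1654335 ≈ 0.32918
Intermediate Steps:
v = -36 (v = 6*(-6) = -36)
r(k, o) = -3 + k² - 33*o (r(k, o) = -3 + (k*k - 33*o) = -3 + (k² - 33*o) = -3 + k² - 33*o)
4037/8730 + r(v, 131)/22740 = 4037/8730 + (-3 + (-36)² - 33*131)/22740 = 4037*(1/8730) + (-3 + 1296 - 4323)*(1/22740) = 4037/8730 - 3030*1/22740 = 4037/8730 - 101/758 = 544579/1654335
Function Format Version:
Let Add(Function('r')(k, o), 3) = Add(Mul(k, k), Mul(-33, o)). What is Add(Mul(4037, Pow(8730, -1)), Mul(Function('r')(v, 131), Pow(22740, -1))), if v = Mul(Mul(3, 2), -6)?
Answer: Rational(544579, 1654335) ≈ 0.32918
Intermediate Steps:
v = -36 (v = Mul(6, -6) = -36)
Function('r')(k, o) = Add(-3, Pow(k, 2), Mul(-33, o)) (Function('r')(k, o) = Add(-3, Add(Mul(k, k), Mul(-33, o))) = Add(-3, Add(Pow(k, 2), Mul(-33, o))) = Add(-3, Pow(k, 2), Mul(-33, o)))
Add(Mul(4037, Pow(8730, -1)), Mul(Function('r')(v, 131), Pow(22740, -1))) = Add(Mul(4037, Pow(8730, -1)), Mul(Add(-3, Pow(-36, 2), Mul(-33, 131)), Pow(22740, -1))) = Add(Mul(4037, Rational(1, 8730)), Mul(Add(-3, 1296, -4323), Rational(1, 22740))) = Add(Rational(4037, 8730), Mul(-3030, Rational(1, 22740))) = Add(Rational(4037, 8730), Rational(-101, 758)) = Rational(544579, 1654335)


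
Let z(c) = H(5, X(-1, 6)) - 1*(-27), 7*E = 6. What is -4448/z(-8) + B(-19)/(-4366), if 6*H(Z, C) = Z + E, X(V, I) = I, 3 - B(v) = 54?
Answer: -815578731/5130050 ≈ -158.98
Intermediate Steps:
E = 6/7 (E = (1/7)*6 = 6/7 ≈ 0.85714)
B(v) = -51 (B(v) = 3 - 1*54 = 3 - 54 = -51)
H(Z, C) = 1/7 + Z/6 (H(Z, C) = (Z + 6/7)/6 = (6/7 + Z)/6 = 1/7 + Z/6)
z(c) = 1175/42 (z(c) = (1/7 + (1/6)*5) - 1*(-27) = (1/7 + 5/6) + 27 = 41/42 + 27 = 1175/42)
-4448/z(-8) + B(-19)/(-4366) = -4448/1175/42 - 51/(-4366) = -4448*42/1175 - 51*(-1/4366) = -186816/1175 + 51/4366 = -815578731/5130050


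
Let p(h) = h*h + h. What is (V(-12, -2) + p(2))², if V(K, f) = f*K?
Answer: 900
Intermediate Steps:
V(K, f) = K*f
p(h) = h + h² (p(h) = h² + h = h + h²)
(V(-12, -2) + p(2))² = (-12*(-2) + 2*(1 + 2))² = (24 + 2*3)² = (24 + 6)² = 30² = 900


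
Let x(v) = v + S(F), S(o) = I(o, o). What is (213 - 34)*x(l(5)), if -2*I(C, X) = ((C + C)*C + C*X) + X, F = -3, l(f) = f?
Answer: -1253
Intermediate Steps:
I(C, X) = -C² - X/2 - C*X/2 (I(C, X) = -(((C + C)*C + C*X) + X)/2 = -(((2*C)*C + C*X) + X)/2 = -((2*C² + C*X) + X)/2 = -(X + 2*C² + C*X)/2 = -C² - X/2 - C*X/2)
S(o) = -3*o²/2 - o/2 (S(o) = -o² - o/2 - o*o/2 = -o² - o/2 - o²/2 = -3*o²/2 - o/2)
x(v) = -12 + v (x(v) = v + (½)*(-3)*(-1 - 3*(-3)) = v + (½)*(-3)*(-1 + 9) = v + (½)*(-3)*8 = v - 12 = -12 + v)
(213 - 34)*x(l(5)) = (213 - 34)*(-12 + 5) = 179*(-7) = -1253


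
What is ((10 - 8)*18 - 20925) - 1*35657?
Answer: -56546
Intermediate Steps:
((10 - 8)*18 - 20925) - 1*35657 = (2*18 - 20925) - 35657 = (36 - 20925) - 35657 = -20889 - 35657 = -56546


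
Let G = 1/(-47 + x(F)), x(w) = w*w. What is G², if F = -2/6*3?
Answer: 1/2116 ≈ 0.00047259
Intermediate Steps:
F = -1 (F = -2*⅙*3 = -⅓*3 = -1)
x(w) = w²
G = -1/46 (G = 1/(-47 + (-1)²) = 1/(-47 + 1) = 1/(-46) = -1/46 ≈ -0.021739)
G² = (-1/46)² = 1/2116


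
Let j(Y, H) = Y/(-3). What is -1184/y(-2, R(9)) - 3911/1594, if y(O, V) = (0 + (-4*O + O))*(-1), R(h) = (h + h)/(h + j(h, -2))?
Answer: 931915/4782 ≈ 194.88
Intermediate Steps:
j(Y, H) = -Y/3 (j(Y, H) = Y*(-1/3) = -Y/3)
R(h) = 3 (R(h) = (h + h)/(h - h/3) = (2*h)/((2*h/3)) = (2*h)*(3/(2*h)) = 3)
y(O, V) = 3*O (y(O, V) = (0 - 3*O)*(-1) = -3*O*(-1) = 3*O)
-1184/y(-2, R(9)) - 3911/1594 = -1184/(3*(-2)) - 3911/1594 = -1184/(-6) - 3911*1/1594 = -1184*(-1/6) - 3911/1594 = 592/3 - 3911/1594 = 931915/4782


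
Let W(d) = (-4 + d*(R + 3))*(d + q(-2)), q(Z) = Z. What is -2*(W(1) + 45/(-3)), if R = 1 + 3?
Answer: 36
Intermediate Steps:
R = 4
W(d) = (-4 + 7*d)*(-2 + d) (W(d) = (-4 + d*(4 + 3))*(d - 2) = (-4 + d*7)*(-2 + d) = (-4 + 7*d)*(-2 + d))
-2*(W(1) + 45/(-3)) = -2*((8 - 18*1 + 7*1**2) + 45/(-3)) = -2*((8 - 18 + 7*1) + 45*(-1/3)) = -2*((8 - 18 + 7) - 15) = -2*(-3 - 15) = -2*(-18) = 36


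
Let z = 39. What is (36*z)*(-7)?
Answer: -9828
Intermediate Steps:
(36*z)*(-7) = (36*39)*(-7) = 1404*(-7) = -9828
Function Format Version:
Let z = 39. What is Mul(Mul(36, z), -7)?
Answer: -9828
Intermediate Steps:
Mul(Mul(36, z), -7) = Mul(Mul(36, 39), -7) = Mul(1404, -7) = -9828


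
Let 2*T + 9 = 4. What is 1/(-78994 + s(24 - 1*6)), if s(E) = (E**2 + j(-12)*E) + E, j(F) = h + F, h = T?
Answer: -1/78913 ≈ -1.2672e-5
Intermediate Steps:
T = -5/2 (T = -9/2 + (1/2)*4 = -9/2 + 2 = -5/2 ≈ -2.5000)
h = -5/2 ≈ -2.5000
j(F) = -5/2 + F
s(E) = E**2 - 27*E/2 (s(E) = (E**2 + (-5/2 - 12)*E) + E = (E**2 - 29*E/2) + E = E**2 - 27*E/2)
1/(-78994 + s(24 - 1*6)) = 1/(-78994 + (24 - 1*6)*(-27 + 2*(24 - 1*6))/2) = 1/(-78994 + (24 - 6)*(-27 + 2*(24 - 6))/2) = 1/(-78994 + (1/2)*18*(-27 + 2*18)) = 1/(-78994 + (1/2)*18*(-27 + 36)) = 1/(-78994 + (1/2)*18*9) = 1/(-78994 + 81) = 1/(-78913) = -1/78913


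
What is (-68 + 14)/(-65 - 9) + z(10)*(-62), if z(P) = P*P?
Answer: -229373/37 ≈ -6199.3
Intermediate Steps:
z(P) = P²
(-68 + 14)/(-65 - 9) + z(10)*(-62) = (-68 + 14)/(-65 - 9) + 10²*(-62) = -54/(-74) + 100*(-62) = -54*(-1/74) - 6200 = 27/37 - 6200 = -229373/37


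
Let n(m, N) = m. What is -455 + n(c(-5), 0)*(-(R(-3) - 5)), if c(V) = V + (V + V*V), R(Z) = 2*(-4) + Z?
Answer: -215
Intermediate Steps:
R(Z) = -8 + Z
c(V) = V² + 2*V (c(V) = V + (V + V²) = V² + 2*V)
-455 + n(c(-5), 0)*(-(R(-3) - 5)) = -455 + (-5*(2 - 5))*(-((-8 - 3) - 5)) = -455 + (-5*(-3))*(-(-11 - 5)) = -455 + 15*(-1*(-16)) = -455 + 15*16 = -455 + 240 = -215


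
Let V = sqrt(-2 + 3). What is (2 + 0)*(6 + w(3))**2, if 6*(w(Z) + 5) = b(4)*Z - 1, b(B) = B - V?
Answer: 98/9 ≈ 10.889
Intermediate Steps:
V = 1 (V = sqrt(1) = 1)
b(B) = -1 + B (b(B) = B - 1*1 = B - 1 = -1 + B)
w(Z) = -31/6 + Z/2 (w(Z) = -5 + ((-1 + 4)*Z - 1)/6 = -5 + (3*Z - 1)/6 = -5 + (-1 + 3*Z)/6 = -5 + (-1/6 + Z/2) = -31/6 + Z/2)
(2 + 0)*(6 + w(3))**2 = (2 + 0)*(6 + (-31/6 + (1/2)*3))**2 = 2*(6 + (-31/6 + 3/2))**2 = 2*(6 - 11/3)**2 = 2*(7/3)**2 = 2*(49/9) = 98/9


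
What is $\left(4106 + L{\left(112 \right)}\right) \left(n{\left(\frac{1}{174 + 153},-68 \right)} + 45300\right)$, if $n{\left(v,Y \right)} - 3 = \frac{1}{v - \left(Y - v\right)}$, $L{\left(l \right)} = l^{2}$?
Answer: $\frac{8387008271325}{11119} \approx 7.5429 \cdot 10^{8}$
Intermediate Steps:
$n{\left(v,Y \right)} = 3 + \frac{1}{- Y + 2 v}$ ($n{\left(v,Y \right)} = 3 + \frac{1}{v - \left(Y - v\right)} = 3 + \frac{1}{- Y + 2 v}$)
$\left(4106 + L{\left(112 \right)}\right) \left(n{\left(\frac{1}{174 + 153},-68 \right)} + 45300\right) = \left(4106 + 112^{2}\right) \left(\frac{-1 - \frac{6}{174 + 153} + 3 \left(-68\right)}{-68 - \frac{2}{174 + 153}} + 45300\right) = \left(4106 + 12544\right) \left(\frac{-1 - \frac{6}{327} - 204}{-68 - \frac{2}{327}} + 45300\right) = 16650 \left(\frac{-1 - \frac{2}{109} - 204}{-68 - \frac{2}{327}} + 45300\right) = 16650 \left(\frac{1}{- \frac{22238}{327}} \left(- \frac{22347}{109}\right) + 45300\right) = 16650 \left(\left(- \frac{327}{22238}\right) \left(- \frac{22347}{109}\right) + 45300\right) = 16650 \left(\frac{67041}{22238} + 45300\right) = 16650 \cdot \frac{1007448441}{22238} = \frac{8387008271325}{11119}$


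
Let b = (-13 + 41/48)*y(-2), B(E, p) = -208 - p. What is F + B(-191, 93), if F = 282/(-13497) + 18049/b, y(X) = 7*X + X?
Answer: -4511946/21677 ≈ -208.14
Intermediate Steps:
y(X) = 8*X
b = 583/3 (b = (-13 + 41/48)*(8*(-2)) = (-13 + 41*(1/48))*(-16) = (-13 + 41/48)*(-16) = -583/48*(-16) = 583/3 ≈ 194.33)
F = 2012831/21677 (F = 282/(-13497) + 18049/(583/3) = 282*(-1/13497) + 18049*(3/583) = -94/4499 + 54147/583 = 2012831/21677 ≈ 92.856)
F + B(-191, 93) = 2012831/21677 + (-208 - 1*93) = 2012831/21677 + (-208 - 93) = 2012831/21677 - 301 = -4511946/21677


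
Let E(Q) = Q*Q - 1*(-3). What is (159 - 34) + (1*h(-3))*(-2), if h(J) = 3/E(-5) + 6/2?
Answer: 1663/14 ≈ 118.79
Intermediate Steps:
E(Q) = 3 + Q² (E(Q) = Q² + 3 = 3 + Q²)
h(J) = 87/28 (h(J) = 3/(3 + (-5)²) + 6/2 = 3/(3 + 25) + 6*(½) = 3/28 + 3 = 87/28)
(159 - 34) + (1*h(-3))*(-2) = (159 - 34) + (1*(87/28))*(-2) = 125 + (87/28)*(-2) = 125 - 87/14 = 1663/14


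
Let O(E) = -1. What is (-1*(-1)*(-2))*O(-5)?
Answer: 2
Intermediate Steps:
(-1*(-1)*(-2))*O(-5) = (-1*(-1)*(-2))*(-1) = (1*(-2))*(-1) = -2*(-1) = 2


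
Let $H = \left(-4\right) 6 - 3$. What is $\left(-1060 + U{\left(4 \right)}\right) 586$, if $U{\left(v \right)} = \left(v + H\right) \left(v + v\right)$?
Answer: $-728984$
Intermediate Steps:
$H = -27$ ($H = -24 - 3 = -27$)
$U{\left(v \right)} = 2 v \left(-27 + v\right)$ ($U{\left(v \right)} = \left(v - 27\right) \left(v + v\right) = \left(-27 + v\right) 2 v = 2 v \left(-27 + v\right)$)
$\left(-1060 + U{\left(4 \right)}\right) 586 = \left(-1060 + 2 \cdot 4 \left(-27 + 4\right)\right) 586 = \left(-1060 + 2 \cdot 4 \left(-23\right)\right) 586 = \left(-1060 - 184\right) 586 = \left(-1244\right) 586 = -728984$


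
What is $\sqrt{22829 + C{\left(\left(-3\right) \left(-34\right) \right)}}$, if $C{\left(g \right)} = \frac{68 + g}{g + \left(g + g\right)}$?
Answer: $\frac{\sqrt{205466}}{3} \approx 151.09$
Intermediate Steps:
$C{\left(g \right)} = \frac{68 + g}{3 g}$ ($C{\left(g \right)} = \frac{68 + g}{g + 2 g} = \frac{68 + g}{3 g}$)
$\sqrt{22829 + C{\left(\left(-3\right) \left(-34\right) \right)}} = \sqrt{22829 + \frac{68 - -102}{3 \left(\left(-3\right) \left(-34\right)\right)}} = \sqrt{22829 + \frac{68 + 102}{3 \cdot 102}} = \sqrt{22829 + \frac{1}{3} \cdot \frac{1}{102} \cdot 170} = \sqrt{22829 + \frac{5}{9}} = \sqrt{\frac{205466}{9}} = \frac{\sqrt{205466}}{3}$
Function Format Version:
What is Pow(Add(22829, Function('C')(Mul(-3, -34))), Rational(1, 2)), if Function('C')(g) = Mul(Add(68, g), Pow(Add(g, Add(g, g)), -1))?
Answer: Mul(Rational(1, 3), Pow(205466, Rational(1, 2))) ≈ 151.09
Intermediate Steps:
Function('C')(g) = Mul(Rational(1, 3), Pow(g, -1), Add(68, g)) (Function('C')(g) = Mul(Add(68, g), Pow(Add(g, Mul(2, g)), -1)) = Mul(Add(68, g), Pow(Mul(3, g), -1)) = Mul(Add(68, g), Mul(Rational(1, 3), Pow(g, -1))) = Mul(Rational(1, 3), Pow(g, -1), Add(68, g)))
Pow(Add(22829, Function('C')(Mul(-3, -34))), Rational(1, 2)) = Pow(Add(22829, Mul(Rational(1, 3), Pow(Mul(-3, -34), -1), Add(68, Mul(-3, -34)))), Rational(1, 2)) = Pow(Add(22829, Mul(Rational(1, 3), Pow(102, -1), Add(68, 102))), Rational(1, 2)) = Pow(Add(22829, Mul(Rational(1, 3), Rational(1, 102), 170)), Rational(1, 2)) = Pow(Add(22829, Rational(5, 9)), Rational(1, 2)) = Pow(Rational(205466, 9), Rational(1, 2)) = Mul(Rational(1, 3), Pow(205466, Rational(1, 2)))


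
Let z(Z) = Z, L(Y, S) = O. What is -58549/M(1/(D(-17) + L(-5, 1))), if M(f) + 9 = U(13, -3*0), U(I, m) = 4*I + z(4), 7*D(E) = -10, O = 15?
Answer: -58549/47 ≈ -1245.7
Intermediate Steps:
L(Y, S) = 15
D(E) = -10/7 (D(E) = (1/7)*(-10) = -10/7)
U(I, m) = 4 + 4*I (U(I, m) = 4*I + 4 = 4 + 4*I)
M(f) = 47 (M(f) = -9 + (4 + 4*13) = -9 + (4 + 52) = -9 + 56 = 47)
-58549/M(1/(D(-17) + L(-5, 1))) = -58549/47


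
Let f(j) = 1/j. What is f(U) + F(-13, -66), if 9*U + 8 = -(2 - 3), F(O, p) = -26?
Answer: -191/7 ≈ -27.286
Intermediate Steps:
U = -7/9 (U = -8/9 + (-(2 - 3))/9 = -8/9 + (-1*(-1))/9 = -8/9 + (⅑)*1 = -8/9 + ⅑ = -7/9 ≈ -0.77778)
f(U) + F(-13, -66) = 1/(-7/9) - 26 = -9/7 - 26 = -191/7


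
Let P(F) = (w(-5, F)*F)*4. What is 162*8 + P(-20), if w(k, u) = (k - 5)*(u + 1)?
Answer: -13904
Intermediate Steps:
w(k, u) = (1 + u)*(-5 + k) (w(k, u) = (-5 + k)*(1 + u) = (1 + u)*(-5 + k))
P(F) = 4*F*(-10 - 10*F) (P(F) = ((-5 - 5 - 5*F - 5*F)*F)*4 = ((-10 - 10*F)*F)*4 = (F*(-10 - 10*F))*4 = 4*F*(-10 - 10*F))
162*8 + P(-20) = 162*8 - 40*(-20)*(1 - 20) = 1296 - 40*(-20)*(-19) = 1296 - 15200 = -13904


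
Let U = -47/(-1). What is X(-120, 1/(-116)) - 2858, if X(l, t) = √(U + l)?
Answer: -2858 + I*√73 ≈ -2858.0 + 8.544*I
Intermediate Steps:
U = 47 (U = -47*(-1) = 47)
X(l, t) = √(47 + l)
X(-120, 1/(-116)) - 2858 = √(47 - 120) - 2858 = √(-73) - 2858 = I*√73 - 2858 = -2858 + I*√73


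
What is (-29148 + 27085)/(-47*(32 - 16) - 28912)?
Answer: 2063/29664 ≈ 0.069546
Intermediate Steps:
(-29148 + 27085)/(-47*(32 - 16) - 28912) = -2063/(-47*16 - 28912) = -2063/(-752 - 28912) = -2063/(-29664) = -2063*(-1/29664) = 2063/29664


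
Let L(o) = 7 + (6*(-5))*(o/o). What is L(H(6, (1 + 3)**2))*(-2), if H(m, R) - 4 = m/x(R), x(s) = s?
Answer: 46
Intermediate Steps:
H(m, R) = 4 + m/R
L(o) = -23 (L(o) = 7 - 30*1 = 7 - 30 = -23)
L(H(6, (1 + 3)**2))*(-2) = -23*(-2) = 46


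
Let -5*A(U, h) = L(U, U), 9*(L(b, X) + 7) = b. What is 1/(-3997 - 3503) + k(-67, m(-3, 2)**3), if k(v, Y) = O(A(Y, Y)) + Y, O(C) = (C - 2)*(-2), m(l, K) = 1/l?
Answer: 705419/607500 ≈ 1.1612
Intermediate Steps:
L(b, X) = -7 + b/9
A(U, h) = 7/5 - U/45 (A(U, h) = -(-7 + U/9)/5 = 7/5 - U/45)
O(C) = 4 - 2*C (O(C) = (-2 + C)*(-2) = 4 - 2*C)
k(v, Y) = 6/5 + 47*Y/45 (k(v, Y) = (4 - 2*(7/5 - Y/45)) + Y = (4 + (-14/5 + 2*Y/45)) + Y = (6/5 + 2*Y/45) + Y = 6/5 + 47*Y/45)
1/(-3997 - 3503) + k(-67, m(-3, 2)**3) = 1/(-3997 - 3503) + (6/5 + 47*(1/(-3))**3/45) = 1/(-7500) + (6/5 + 47*(-1/3)**3/45) = -1/7500 + (6/5 + (47/45)*(-1/27)) = -1/7500 + (6/5 - 47/1215) = -1/7500 + 1411/1215 = 705419/607500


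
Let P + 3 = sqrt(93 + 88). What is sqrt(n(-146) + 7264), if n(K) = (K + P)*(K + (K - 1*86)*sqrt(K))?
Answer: sqrt(29018 - 146*sqrt(181) - 232*I*sqrt(26426) + 34568*I*sqrt(146)) ≈ 451.66 + 420.64*I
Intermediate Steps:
P = -3 + sqrt(181) (P = -3 + sqrt(93 + 88) = -3 + sqrt(181) ≈ 10.454)
n(K) = (K + sqrt(K)*(-86 + K))*(-3 + K + sqrt(181)) (n(K) = (K + (-3 + sqrt(181)))*(K + (K - 1*86)*sqrt(K)) = (-3 + K + sqrt(181))*(K + (K - 86)*sqrt(K)) = (-3 + K + sqrt(181))*(K + (-86 + K)*sqrt(K)) = (-3 + K + sqrt(181))*(K + sqrt(K)*(-86 + K)) = (K + sqrt(K)*(-86 + K))*(-3 + K + sqrt(181)))
sqrt(n(-146) + 7264) = sqrt(((-146)**2 + (-146)**(5/2) - (-12556)*I*sqrt(146) + (-146)**(3/2)*(-3 + sqrt(181)) - 1*(-146)*(3 - sqrt(181)) + 86*sqrt(-146)*(3 - sqrt(181))) + 7264) = sqrt((21316 + 21316*I*sqrt(146) - (-12556)*I*sqrt(146) + (-146*I*sqrt(146))*(-3 + sqrt(181)) + (438 - 146*sqrt(181)) + 86*(I*sqrt(146))*(3 - sqrt(181))) + 7264) = sqrt((21316 + 21316*I*sqrt(146) + 12556*I*sqrt(146) - 146*I*sqrt(146)*(-3 + sqrt(181)) + (438 - 146*sqrt(181)) + 86*I*sqrt(146)*(3 - sqrt(181))) + 7264) = sqrt((21754 - 146*sqrt(181) + 33872*I*sqrt(146) - 146*I*sqrt(146)*(-3 + sqrt(181)) + 86*I*sqrt(146)*(3 - sqrt(181))) + 7264) = sqrt(29018 - 146*sqrt(181) + 33872*I*sqrt(146) - 146*I*sqrt(146)*(-3 + sqrt(181)) + 86*I*sqrt(146)*(3 - sqrt(181)))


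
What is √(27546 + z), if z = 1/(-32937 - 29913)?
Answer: √4352402972886/12570 ≈ 165.97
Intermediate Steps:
z = -1/62850 (z = 1/(-62850) = -1/62850 ≈ -1.5911e-5)
√(27546 + z) = √(27546 - 1/62850) = √(1731266099/62850) = √4352402972886/12570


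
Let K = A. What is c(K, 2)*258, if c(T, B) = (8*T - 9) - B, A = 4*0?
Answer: -2838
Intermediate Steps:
A = 0
K = 0
c(T, B) = -9 - B + 8*T (c(T, B) = (-9 + 8*T) - B = -9 - B + 8*T)
c(K, 2)*258 = (-9 - 1*2 + 8*0)*258 = (-9 - 2 + 0)*258 = -11*258 = -2838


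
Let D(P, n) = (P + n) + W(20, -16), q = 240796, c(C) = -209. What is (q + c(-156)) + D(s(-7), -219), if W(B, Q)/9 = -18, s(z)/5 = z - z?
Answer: 240206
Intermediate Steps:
s(z) = 0 (s(z) = 5*(z - z) = 5*0 = 0)
W(B, Q) = -162 (W(B, Q) = 9*(-18) = -162)
D(P, n) = -162 + P + n (D(P, n) = (P + n) - 162 = -162 + P + n)
(q + c(-156)) + D(s(-7), -219) = (240796 - 209) + (-162 + 0 - 219) = 240587 - 381 = 240206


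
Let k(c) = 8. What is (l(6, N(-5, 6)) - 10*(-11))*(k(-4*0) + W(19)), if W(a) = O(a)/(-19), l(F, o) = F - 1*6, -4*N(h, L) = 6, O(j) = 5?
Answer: 16170/19 ≈ 851.05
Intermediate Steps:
N(h, L) = -3/2 (N(h, L) = -¼*6 = -3/2)
l(F, o) = -6 + F (l(F, o) = F - 6 = -6 + F)
W(a) = -5/19 (W(a) = 5/(-19) = 5*(-1/19) = -5/19)
(l(6, N(-5, 6)) - 10*(-11))*(k(-4*0) + W(19)) = ((-6 + 6) - 10*(-11))*(8 - 5/19) = (0 + 110)*(147/19) = 110*(147/19) = 16170/19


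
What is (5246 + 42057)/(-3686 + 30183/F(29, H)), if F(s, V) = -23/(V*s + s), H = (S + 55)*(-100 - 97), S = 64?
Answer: 1087969/20518861916 ≈ 5.3023e-5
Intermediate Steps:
H = -23443 (H = (64 + 55)*(-100 - 97) = 119*(-197) = -23443)
F(s, V) = -23/(s + V*s)
(5246 + 42057)/(-3686 + 30183/F(29, H)) = (5246 + 42057)/(-3686 + 30183/((-23/(29*(1 - 23443))))) = 47303/(-3686 + 30183/((-23*1/29/(-23442)))) = 47303/(-3686 + 30183/((-23*1/29*(-1/23442)))) = 47303/(-3686 + 30183/(23/679818)) = 47303/(-3686 + 30183*(679818/23)) = 47303/(-3686 + 20518946694/23) = 47303/(20518861916/23) = 47303*(23/20518861916) = 1087969/20518861916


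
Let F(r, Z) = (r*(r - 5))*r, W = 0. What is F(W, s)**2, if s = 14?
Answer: 0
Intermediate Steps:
F(r, Z) = r**2*(-5 + r) (F(r, Z) = (r*(-5 + r))*r = r**2*(-5 + r))
F(W, s)**2 = (0**2*(-5 + 0))**2 = (0*(-5))**2 = 0**2 = 0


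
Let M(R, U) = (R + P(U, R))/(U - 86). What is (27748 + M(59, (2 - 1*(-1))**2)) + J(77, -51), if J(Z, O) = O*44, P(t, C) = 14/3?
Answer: 5891233/231 ≈ 25503.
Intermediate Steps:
P(t, C) = 14/3 (P(t, C) = 14*(1/3) = 14/3)
J(Z, O) = 44*O
M(R, U) = (14/3 + R)/(-86 + U) (M(R, U) = (R + 14/3)/(U - 86) = (14/3 + R)/(-86 + U))
(27748 + M(59, (2 - 1*(-1))**2)) + J(77, -51) = (27748 + (14/3 + 59)/(-86 + (2 - 1*(-1))**2)) + 44*(-51) = (27748 + (191/3)/(-86 + (2 + 1)**2)) - 2244 = (27748 + (191/3)/(-86 + 3**2)) - 2244 = (27748 + (191/3)/(-86 + 9)) - 2244 = (27748 + (191/3)/(-77)) - 2244 = (27748 - 1/77*191/3) - 2244 = (27748 - 191/231) - 2244 = 6409597/231 - 2244 = 5891233/231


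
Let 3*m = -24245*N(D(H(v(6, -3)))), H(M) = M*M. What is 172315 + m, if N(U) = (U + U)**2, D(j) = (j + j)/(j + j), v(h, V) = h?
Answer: 419965/3 ≈ 1.3999e+5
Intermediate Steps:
H(M) = M**2
D(j) = 1 (D(j) = (2*j)/((2*j)) = (2*j)*(1/(2*j)) = 1)
N(U) = 4*U**2 (N(U) = (2*U)**2 = 4*U**2)
m = -96980/3 (m = (-96980*1**2)/3 = (-96980)/3 = (-24245*4)/3 = (1/3)*(-96980) = -96980/3 ≈ -32327.)
172315 + m = 172315 - 96980/3 = 419965/3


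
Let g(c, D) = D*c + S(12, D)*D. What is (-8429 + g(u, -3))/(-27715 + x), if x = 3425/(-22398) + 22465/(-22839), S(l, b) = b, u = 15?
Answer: 96227847994/315069601175 ≈ 0.30542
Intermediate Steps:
g(c, D) = D**2 + D*c (g(c, D) = D*c + D*D = D*c + D**2 = D**2 + D*c)
x = -64599405/56838658 (x = 3425*(-1/22398) + 22465*(-1/22839) = -3425/22398 - 22465/22839 = -64599405/56838658 ≈ -1.1365)
(-8429 + g(u, -3))/(-27715 + x) = (-8429 - 3*(-3 + 15))/(-27715 - 64599405/56838658) = (-8429 - 3*12)/(-1575348005875/56838658) = (-8429 - 36)*(-56838658/1575348005875) = -8465*(-56838658/1575348005875) = 96227847994/315069601175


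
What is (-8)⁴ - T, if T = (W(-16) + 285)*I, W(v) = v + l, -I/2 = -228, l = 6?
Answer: -121304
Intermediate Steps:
I = 456 (I = -2*(-228) = 456)
W(v) = 6 + v (W(v) = v + 6 = 6 + v)
T = 125400 (T = ((6 - 16) + 285)*456 = (-10 + 285)*456 = 275*456 = 125400)
(-8)⁴ - T = (-8)⁴ - 1*125400 = 4096 - 125400 = -121304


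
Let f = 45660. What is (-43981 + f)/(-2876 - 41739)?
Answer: -1679/44615 ≈ -0.037633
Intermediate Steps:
(-43981 + f)/(-2876 - 41739) = (-43981 + 45660)/(-2876 - 41739) = 1679/(-44615) = 1679*(-1/44615) = -1679/44615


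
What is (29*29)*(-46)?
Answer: -38686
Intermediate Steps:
(29*29)*(-46) = 841*(-46) = -38686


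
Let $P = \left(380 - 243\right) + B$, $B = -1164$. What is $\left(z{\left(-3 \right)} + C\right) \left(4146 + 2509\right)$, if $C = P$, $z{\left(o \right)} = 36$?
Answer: $-6595105$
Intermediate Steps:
$P = -1027$ ($P = \left(380 - 243\right) - 1164 = 137 - 1164 = -1027$)
$C = -1027$
$\left(z{\left(-3 \right)} + C\right) \left(4146 + 2509\right) = \left(36 - 1027\right) \left(4146 + 2509\right) = \left(-991\right) 6655 = -6595105$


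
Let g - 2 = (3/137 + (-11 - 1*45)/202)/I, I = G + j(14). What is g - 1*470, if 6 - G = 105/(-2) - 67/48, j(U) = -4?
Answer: -17374515612/37124671 ≈ -468.00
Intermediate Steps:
G = 2875/48 (G = 6 - (105/(-2) - 67/48) = 6 - (105*(-½) - 67*1/48) = 6 - (-105/2 - 67/48) = 6 - 1*(-2587/48) = 6 + 2587/48 = 2875/48 ≈ 59.896)
I = 2683/48 (I = 2875/48 - 4 = 2683/48 ≈ 55.896)
g = 74079758/37124671 (g = 2 + (3/137 + (-11 - 1*45)/202)/(2683/48) = 2 + (3*(1/137) + (-11 - 45)*(1/202))*(48/2683) = 2 + (3/137 - 56*1/202)*(48/2683) = 2 + (3/137 - 28/101)*(48/2683) = 2 - 3533/13837*48/2683 = 2 - 169584/37124671 = 74079758/37124671 ≈ 1.9954)
g - 1*470 = 74079758/37124671 - 1*470 = 74079758/37124671 - 470 = -17374515612/37124671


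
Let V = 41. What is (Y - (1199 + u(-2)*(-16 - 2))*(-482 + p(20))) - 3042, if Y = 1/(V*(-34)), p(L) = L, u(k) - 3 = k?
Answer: 756356519/1394 ≈ 5.4258e+5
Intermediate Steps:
u(k) = 3 + k
Y = -1/1394 (Y = 1/(41*(-34)) = 1/(-1394) = -1/1394 ≈ -0.00071736)
(Y - (1199 + u(-2)*(-16 - 2))*(-482 + p(20))) - 3042 = (-1/1394 - (1199 + (3 - 2)*(-16 - 2))*(-482 + 20)) - 3042 = (-1/1394 - (1199 + 1*(-18))*(-462)) - 3042 = (-1/1394 - (1199 - 18)*(-462)) - 3042 = (-1/1394 - 1181*(-462)) - 3042 = (-1/1394 - 1*(-545622)) - 3042 = (-1/1394 + 545622) - 3042 = 760597067/1394 - 3042 = 756356519/1394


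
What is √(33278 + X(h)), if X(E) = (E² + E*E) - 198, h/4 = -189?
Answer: 2*√294038 ≈ 1084.5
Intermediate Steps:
h = -756 (h = 4*(-189) = -756)
X(E) = -198 + 2*E² (X(E) = (E² + E²) - 198 = 2*E² - 198 = -198 + 2*E²)
√(33278 + X(h)) = √(33278 + (-198 + 2*(-756)²)) = √(33278 + (-198 + 2*571536)) = √(33278 + (-198 + 1143072)) = √(33278 + 1142874) = √1176152 = 2*√294038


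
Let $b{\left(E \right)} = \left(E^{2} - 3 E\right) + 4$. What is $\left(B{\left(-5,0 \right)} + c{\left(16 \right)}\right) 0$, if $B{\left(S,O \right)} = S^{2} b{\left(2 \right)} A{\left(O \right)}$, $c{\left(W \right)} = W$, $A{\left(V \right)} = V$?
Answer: $0$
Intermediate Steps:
$b{\left(E \right)} = 4 + E^{2} - 3 E$
$B{\left(S,O \right)} = 2 O S^{2}$ ($B{\left(S,O \right)} = S^{2} \left(4 + 2^{2} - 6\right) O = S^{2} \left(4 + 4 - 6\right) O = S^{2} \cdot 2 O = 2 S^{2} O = 2 O S^{2}$)
$\left(B{\left(-5,0 \right)} + c{\left(16 \right)}\right) 0 = \left(2 \cdot 0 \left(-5\right)^{2} + 16\right) 0 = \left(2 \cdot 0 \cdot 25 + 16\right) 0 = \left(0 + 16\right) 0 = 16 \cdot 0 = 0$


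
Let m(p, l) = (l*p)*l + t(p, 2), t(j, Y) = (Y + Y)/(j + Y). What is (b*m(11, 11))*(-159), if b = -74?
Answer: 203634162/13 ≈ 1.5664e+7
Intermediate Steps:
t(j, Y) = 2*Y/(Y + j) (t(j, Y) = (2*Y)/(Y + j) = 2*Y/(Y + j))
m(p, l) = 4/(2 + p) + p*l² (m(p, l) = (l*p)*l + 2*2/(2 + p) = p*l² + 4/(2 + p) = 4/(2 + p) + p*l²)
(b*m(11, 11))*(-159) = -74*(4 + 11*11²*(2 + 11))/(2 + 11)*(-159) = -74*(4 + 11*121*13)/13*(-159) = -74*(4 + 17303)/13*(-159) = -74*17307/13*(-159) = -1280718/13*(-159) = 203634162/13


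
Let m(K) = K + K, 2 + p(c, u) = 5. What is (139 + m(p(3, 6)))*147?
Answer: 21315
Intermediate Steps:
p(c, u) = 3 (p(c, u) = -2 + 5 = 3)
m(K) = 2*K
(139 + m(p(3, 6)))*147 = (139 + 2*3)*147 = (139 + 6)*147 = 145*147 = 21315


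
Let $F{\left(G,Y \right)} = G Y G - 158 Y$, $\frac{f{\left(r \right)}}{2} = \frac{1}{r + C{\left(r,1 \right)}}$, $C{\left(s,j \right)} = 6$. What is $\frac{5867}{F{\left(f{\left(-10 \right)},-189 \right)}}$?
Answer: $\frac{23468}{119259} \approx 0.19678$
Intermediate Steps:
$f{\left(r \right)} = \frac{2}{6 + r}$ ($f{\left(r \right)} = \frac{2}{r + 6} = \frac{2}{6 + r}$)
$F{\left(G,Y \right)} = - 158 Y + Y G^{2}$ ($F{\left(G,Y \right)} = Y G^{2} - 158 Y = - 158 Y + Y G^{2}$)
$\frac{5867}{F{\left(f{\left(-10 \right)},-189 \right)}} = \frac{5867}{\left(-189\right) \left(-158 + \left(\frac{2}{6 - 10}\right)^{2}\right)} = \frac{5867}{\left(-189\right) \left(-158 + \left(\frac{2}{-4}\right)^{2}\right)} = \frac{5867}{\left(-189\right) \left(-158 + \left(2 \left(- \frac{1}{4}\right)\right)^{2}\right)} = \frac{5867}{\left(-189\right) \left(-158 + \left(- \frac{1}{2}\right)^{2}\right)} = \frac{5867}{\left(-189\right) \left(-158 + \frac{1}{4}\right)} = \frac{5867}{\left(-189\right) \left(- \frac{631}{4}\right)} = \frac{5867}{\frac{119259}{4}} = 5867 \cdot \frac{4}{119259} = \frac{23468}{119259}$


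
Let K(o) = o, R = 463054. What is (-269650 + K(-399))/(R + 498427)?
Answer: -270049/961481 ≈ -0.28087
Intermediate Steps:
(-269650 + K(-399))/(R + 498427) = (-269650 - 399)/(463054 + 498427) = -270049/961481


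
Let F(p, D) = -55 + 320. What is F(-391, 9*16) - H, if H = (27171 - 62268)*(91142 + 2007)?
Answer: 3269250718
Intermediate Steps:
H = -3269250453 (H = -35097*93149 = -3269250453)
F(p, D) = 265
F(-391, 9*16) - H = 265 - 1*(-3269250453) = 265 + 3269250453 = 3269250718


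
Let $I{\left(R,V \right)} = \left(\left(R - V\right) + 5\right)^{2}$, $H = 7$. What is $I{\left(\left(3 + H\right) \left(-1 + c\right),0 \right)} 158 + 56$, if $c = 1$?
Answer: $4006$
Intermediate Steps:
$I{\left(R,V \right)} = \left(5 + R - V\right)^{2}$
$I{\left(\left(3 + H\right) \left(-1 + c\right),0 \right)} 158 + 56 = \left(5 + \left(3 + 7\right) \left(-1 + 1\right) - 0\right)^{2} \cdot 158 + 56 = \left(5 + 10 \cdot 0 + 0\right)^{2} \cdot 158 + 56 = \left(5 + 0 + 0\right)^{2} \cdot 158 + 56 = 5^{2} \cdot 158 + 56 = 25 \cdot 158 + 56 = 3950 + 56 = 4006$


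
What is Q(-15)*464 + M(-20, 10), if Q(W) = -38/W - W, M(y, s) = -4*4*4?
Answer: 121072/15 ≈ 8071.5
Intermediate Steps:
M(y, s) = -64 (M(y, s) = -16*4 = -64)
Q(W) = -W - 38/W
Q(-15)*464 + M(-20, 10) = (-1*(-15) - 38/(-15))*464 - 64 = (15 - 38*(-1/15))*464 - 64 = (15 + 38/15)*464 - 64 = (263/15)*464 - 64 = 122032/15 - 64 = 121072/15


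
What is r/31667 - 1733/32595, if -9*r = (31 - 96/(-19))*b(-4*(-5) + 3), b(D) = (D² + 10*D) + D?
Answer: -8948152477/58834594305 ≈ -0.15209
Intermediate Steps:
b(D) = D² + 11*D
r = -535670/171 (r = -(31 - 96/(-19))*(-4*(-5) + 3)*(11 + (-4*(-5) + 3))/9 = -(31 - 96*(-1/19))*(20 + 3)*(11 + (20 + 3))/9 = -(31 + 96/19)*23*(11 + 23)/9 = -685*23*34/171 = -685*782/171 = -⅑*535670/19 = -535670/171 ≈ -3132.6)
r/31667 - 1733/32595 = -535670/171/31667 - 1733/32595 = -535670/171*1/31667 - 1733*1/32595 = -535670/5415057 - 1733/32595 = -8948152477/58834594305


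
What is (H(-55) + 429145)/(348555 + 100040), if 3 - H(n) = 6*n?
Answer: 61354/64085 ≈ 0.95739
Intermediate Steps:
H(n) = 3 - 6*n
(H(-55) + 429145)/(348555 + 100040) = ((3 - 6*(-55)) + 429145)/(348555 + 100040) = ((3 + 330) + 429145)/448595 = (333 + 429145)*(1/448595) = 429478*(1/448595) = 61354/64085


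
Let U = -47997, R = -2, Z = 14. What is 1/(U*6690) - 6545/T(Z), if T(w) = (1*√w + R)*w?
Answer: -15011421728/160549965 - 187*√14/4 ≈ -268.42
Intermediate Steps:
T(w) = w*(-2 + √w) (T(w) = (1*√w - 2)*w = (√w - 2)*w = (-2 + √w)*w = w*(-2 + √w))
1/(U*6690) - 6545/T(Z) = 1/(-47997*6690) - 6545/(14^(3/2) - 2*14) = -1/47997*1/6690 - 6545/(14*√14 - 28) = -1/321099930 - 6545/(-28 + 14*√14)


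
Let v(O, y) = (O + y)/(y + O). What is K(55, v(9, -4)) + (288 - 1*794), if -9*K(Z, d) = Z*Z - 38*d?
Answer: -7541/9 ≈ -837.89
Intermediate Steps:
v(O, y) = 1 (v(O, y) = (O + y)/(O + y) = 1)
K(Z, d) = -Z**2/9 + 38*d/9 (K(Z, d) = -(Z*Z - 38*d)/9 = -(Z**2 - 38*d)/9 = -Z**2/9 + 38*d/9)
K(55, v(9, -4)) + (288 - 1*794) = (-1/9*55**2 + (38/9)*1) + (288 - 1*794) = (-1/9*3025 + 38/9) + (288 - 794) = (-3025/9 + 38/9) - 506 = -2987/9 - 506 = -7541/9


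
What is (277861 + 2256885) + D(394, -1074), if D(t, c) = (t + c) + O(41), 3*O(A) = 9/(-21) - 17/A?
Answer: 2181830584/861 ≈ 2.5341e+6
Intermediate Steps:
O(A) = -1/7 - 17/(3*A) (O(A) = (9/(-21) - 17/A)/3 = (9*(-1/21) - 17/A)/3 = (-3/7 - 17/A)/3 = -1/7 - 17/(3*A))
D(t, c) = -242/861 + c + t (D(t, c) = (t + c) + (1/21)*(-119 - 3*41)/41 = (c + t) + (1/21)*(1/41)*(-119 - 123) = (c + t) + (1/21)*(1/41)*(-242) = (c + t) - 242/861 = -242/861 + c + t)
(277861 + 2256885) + D(394, -1074) = (277861 + 2256885) + (-242/861 - 1074 + 394) = 2534746 - 585722/861 = 2181830584/861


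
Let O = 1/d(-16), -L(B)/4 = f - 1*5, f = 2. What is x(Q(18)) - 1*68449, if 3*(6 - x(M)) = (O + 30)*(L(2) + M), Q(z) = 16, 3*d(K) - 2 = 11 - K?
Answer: -1992995/29 ≈ -68724.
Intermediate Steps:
d(K) = 13/3 - K/3 (d(K) = 2/3 + (11 - K)/3 = 2/3 + (11/3 - K/3) = 13/3 - K/3)
L(B) = 12 (L(B) = -4*(2 - 1*5) = -4*(2 - 5) = -4*(-3) = 12)
O = 3/29 (O = 1/(13/3 - 1/3*(-16)) = 1/(13/3 + 16/3) = 1/(29/3) = 3/29 ≈ 0.10345)
x(M) = -3318/29 - 291*M/29 (x(M) = 6 - (3/29 + 30)*(12 + M)/3 = 6 - 291*(12 + M)/29 = 6 - (10476/29 + 873*M/29)/3 = 6 + (-3492/29 - 291*M/29) = -3318/29 - 291*M/29)
x(Q(18)) - 1*68449 = (-3318/29 - 291/29*16) - 1*68449 = (-3318/29 - 4656/29) - 68449 = -7974/29 - 68449 = -1992995/29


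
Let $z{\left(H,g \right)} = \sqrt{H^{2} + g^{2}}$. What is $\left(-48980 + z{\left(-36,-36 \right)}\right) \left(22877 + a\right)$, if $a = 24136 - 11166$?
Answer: $-1755786060 + 1290492 \sqrt{2} \approx -1.754 \cdot 10^{9}$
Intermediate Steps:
$a = 12970$
$\left(-48980 + z{\left(-36,-36 \right)}\right) \left(22877 + a\right) = \left(-48980 + \sqrt{\left(-36\right)^{2} + \left(-36\right)^{2}}\right) \left(22877 + 12970\right) = \left(-48980 + \sqrt{1296 + 1296}\right) 35847 = \left(-48980 + \sqrt{2592}\right) 35847 = \left(-48980 + 36 \sqrt{2}\right) 35847 = -1755786060 + 1290492 \sqrt{2}$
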